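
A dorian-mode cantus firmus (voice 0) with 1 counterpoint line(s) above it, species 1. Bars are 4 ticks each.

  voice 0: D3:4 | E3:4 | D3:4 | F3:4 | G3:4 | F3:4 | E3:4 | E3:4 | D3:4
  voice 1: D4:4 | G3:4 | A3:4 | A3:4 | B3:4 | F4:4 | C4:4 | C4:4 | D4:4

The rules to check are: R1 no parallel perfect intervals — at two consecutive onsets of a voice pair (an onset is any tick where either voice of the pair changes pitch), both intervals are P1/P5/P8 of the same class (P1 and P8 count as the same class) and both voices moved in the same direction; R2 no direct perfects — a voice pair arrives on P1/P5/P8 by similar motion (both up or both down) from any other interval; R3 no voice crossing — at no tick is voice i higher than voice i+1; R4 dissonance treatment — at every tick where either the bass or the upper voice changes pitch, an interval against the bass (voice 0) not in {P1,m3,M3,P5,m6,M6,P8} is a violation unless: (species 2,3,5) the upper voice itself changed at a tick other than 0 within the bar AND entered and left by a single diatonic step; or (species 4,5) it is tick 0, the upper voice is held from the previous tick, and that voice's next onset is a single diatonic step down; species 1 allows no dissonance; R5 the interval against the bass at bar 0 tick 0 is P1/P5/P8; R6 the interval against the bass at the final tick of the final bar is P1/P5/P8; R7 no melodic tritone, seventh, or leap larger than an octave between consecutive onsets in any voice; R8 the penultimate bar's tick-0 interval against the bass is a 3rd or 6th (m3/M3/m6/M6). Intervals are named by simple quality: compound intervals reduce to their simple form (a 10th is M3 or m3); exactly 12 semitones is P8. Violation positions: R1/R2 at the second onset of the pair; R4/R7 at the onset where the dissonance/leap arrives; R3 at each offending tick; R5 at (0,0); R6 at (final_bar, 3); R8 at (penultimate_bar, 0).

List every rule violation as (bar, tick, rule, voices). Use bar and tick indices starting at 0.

bar 0: v0=D3 v1=D4 downbeat P8
bar 1: v0=E3 v1=G3 downbeat m3
bar 2: v0=D3 v1=A3 downbeat P5
bar 3: v0=F3 v1=A3 downbeat M3
bar 4: v0=G3 v1=B3 downbeat M3
bar 5: v0=F3 v1=F4 downbeat P8
bar 6: v0=E3 v1=C4 downbeat m6
bar 7: v0=E3 v1=C4 downbeat m6
bar 8: v0=D3 v1=D4 downbeat P8
  -> R7 @ bar 5 tick 0 v(1,): B3->F4 leap 6st

(5, 0, R7, (1,))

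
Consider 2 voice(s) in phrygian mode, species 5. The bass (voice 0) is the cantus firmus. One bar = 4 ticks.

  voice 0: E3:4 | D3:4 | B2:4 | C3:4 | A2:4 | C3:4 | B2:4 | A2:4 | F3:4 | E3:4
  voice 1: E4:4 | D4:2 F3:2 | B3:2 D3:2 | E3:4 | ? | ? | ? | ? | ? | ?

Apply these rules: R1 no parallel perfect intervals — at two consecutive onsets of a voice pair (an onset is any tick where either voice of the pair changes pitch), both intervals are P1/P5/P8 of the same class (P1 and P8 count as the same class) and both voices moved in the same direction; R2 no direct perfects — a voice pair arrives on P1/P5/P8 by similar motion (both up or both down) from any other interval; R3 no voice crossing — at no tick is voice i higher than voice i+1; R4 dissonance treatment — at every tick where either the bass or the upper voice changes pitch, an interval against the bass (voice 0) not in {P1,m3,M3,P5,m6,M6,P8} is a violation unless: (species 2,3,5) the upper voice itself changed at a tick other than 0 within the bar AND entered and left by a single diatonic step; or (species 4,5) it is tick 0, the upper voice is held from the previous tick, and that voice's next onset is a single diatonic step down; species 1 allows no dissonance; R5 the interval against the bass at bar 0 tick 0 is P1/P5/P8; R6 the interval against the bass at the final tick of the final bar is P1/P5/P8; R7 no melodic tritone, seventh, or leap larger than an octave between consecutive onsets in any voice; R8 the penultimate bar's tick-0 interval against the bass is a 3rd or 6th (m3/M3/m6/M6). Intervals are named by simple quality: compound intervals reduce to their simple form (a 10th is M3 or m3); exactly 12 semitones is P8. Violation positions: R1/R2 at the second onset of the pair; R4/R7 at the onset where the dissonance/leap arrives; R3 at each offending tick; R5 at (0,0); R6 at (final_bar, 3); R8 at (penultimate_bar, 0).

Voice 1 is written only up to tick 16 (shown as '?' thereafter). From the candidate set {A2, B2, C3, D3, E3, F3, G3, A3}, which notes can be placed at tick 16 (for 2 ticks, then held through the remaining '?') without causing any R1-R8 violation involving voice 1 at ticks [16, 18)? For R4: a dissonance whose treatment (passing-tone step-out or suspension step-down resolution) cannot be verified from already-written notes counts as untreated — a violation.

{A3, C3, E3, F3}

A2: violates R2
B2: violates R4
C3: legal
D3: violates R4
E3: legal
F3: legal
G3: violates R4
A3: legal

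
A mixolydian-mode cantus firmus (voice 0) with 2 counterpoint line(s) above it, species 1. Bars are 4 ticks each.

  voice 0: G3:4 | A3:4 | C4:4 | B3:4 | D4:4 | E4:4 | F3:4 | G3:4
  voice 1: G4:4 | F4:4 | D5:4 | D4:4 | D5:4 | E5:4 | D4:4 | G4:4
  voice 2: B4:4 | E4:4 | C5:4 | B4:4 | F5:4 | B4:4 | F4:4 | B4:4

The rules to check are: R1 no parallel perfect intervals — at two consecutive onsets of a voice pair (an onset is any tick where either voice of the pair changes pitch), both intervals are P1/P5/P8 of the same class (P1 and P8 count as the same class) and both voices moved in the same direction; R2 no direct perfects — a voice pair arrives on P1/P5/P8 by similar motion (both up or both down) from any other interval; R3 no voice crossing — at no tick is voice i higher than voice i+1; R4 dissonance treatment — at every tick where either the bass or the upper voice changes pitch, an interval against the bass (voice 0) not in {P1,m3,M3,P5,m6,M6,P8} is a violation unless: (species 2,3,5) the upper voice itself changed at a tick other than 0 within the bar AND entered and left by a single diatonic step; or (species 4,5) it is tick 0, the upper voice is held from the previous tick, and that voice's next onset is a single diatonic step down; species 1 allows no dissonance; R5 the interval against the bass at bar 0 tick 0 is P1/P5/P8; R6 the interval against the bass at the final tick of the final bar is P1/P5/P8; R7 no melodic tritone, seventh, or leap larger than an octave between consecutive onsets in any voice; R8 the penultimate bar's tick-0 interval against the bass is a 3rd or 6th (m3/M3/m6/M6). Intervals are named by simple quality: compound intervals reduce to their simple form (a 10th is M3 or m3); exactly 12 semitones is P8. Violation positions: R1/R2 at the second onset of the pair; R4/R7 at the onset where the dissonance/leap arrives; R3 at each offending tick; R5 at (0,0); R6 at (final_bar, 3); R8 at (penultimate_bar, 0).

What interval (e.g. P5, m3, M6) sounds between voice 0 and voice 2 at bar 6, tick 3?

voice 0=F3 voice 2=F4 -> P8

P8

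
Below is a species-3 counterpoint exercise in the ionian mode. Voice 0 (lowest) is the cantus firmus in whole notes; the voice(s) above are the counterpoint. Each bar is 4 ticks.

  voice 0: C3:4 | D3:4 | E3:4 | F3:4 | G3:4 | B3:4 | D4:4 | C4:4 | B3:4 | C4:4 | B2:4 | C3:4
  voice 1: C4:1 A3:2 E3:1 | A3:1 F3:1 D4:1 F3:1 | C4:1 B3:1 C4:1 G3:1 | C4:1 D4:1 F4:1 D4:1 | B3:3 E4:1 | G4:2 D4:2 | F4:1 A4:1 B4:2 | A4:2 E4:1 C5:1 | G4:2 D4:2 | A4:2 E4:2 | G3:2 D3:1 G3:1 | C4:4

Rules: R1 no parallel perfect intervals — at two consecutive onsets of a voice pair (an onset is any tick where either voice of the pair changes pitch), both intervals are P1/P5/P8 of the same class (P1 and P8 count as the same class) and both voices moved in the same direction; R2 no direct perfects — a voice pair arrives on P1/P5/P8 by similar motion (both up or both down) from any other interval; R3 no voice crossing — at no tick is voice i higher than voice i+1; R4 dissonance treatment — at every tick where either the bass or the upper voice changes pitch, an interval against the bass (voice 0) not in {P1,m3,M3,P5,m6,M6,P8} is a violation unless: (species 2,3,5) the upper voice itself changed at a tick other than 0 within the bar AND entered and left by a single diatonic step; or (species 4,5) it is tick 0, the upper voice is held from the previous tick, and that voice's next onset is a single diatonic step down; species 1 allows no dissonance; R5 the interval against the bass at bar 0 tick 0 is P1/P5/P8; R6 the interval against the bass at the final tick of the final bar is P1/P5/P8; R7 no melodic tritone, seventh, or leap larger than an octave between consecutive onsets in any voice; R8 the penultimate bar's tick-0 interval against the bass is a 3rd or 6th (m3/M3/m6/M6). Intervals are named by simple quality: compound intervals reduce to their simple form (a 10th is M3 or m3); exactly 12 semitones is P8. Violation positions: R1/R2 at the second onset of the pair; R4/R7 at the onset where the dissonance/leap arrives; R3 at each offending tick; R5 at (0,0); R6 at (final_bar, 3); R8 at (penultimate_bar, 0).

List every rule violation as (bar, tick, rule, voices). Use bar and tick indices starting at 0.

bar 0: v0=C3 v1=C4 downbeat P8
bar 1: v0=D3 v1=A3 downbeat P5
bar 2: v0=E3 v1=C4 downbeat m6
bar 3: v0=F3 v1=C4 downbeat P5
bar 4: v0=G3 v1=B3 downbeat M3
bar 5: v0=B3 v1=G4 downbeat m6
bar 6: v0=D4 v1=F4 downbeat m3
bar 7: v0=C4 v1=A4 downbeat M6
bar 8: v0=B3 v1=G4 downbeat m6
bar 9: v0=C4 v1=A4 downbeat M6
bar 10: v0=B2 v1=G3 downbeat m6
bar 11: v0=C3 v1=C4 downbeat P8
  -> R2 @ bar 1 tick 0 v(0, 1): C3/E3 M3 -> D3/A3 P5 similar
  -> R2 @ bar 3 tick 0 v(0, 1): E3/G3 m3 -> F3/C4 P5 similar
  -> R7 @ bar 10 tick 0 v(0,): C4->B2 leap 13st
  -> R2 @ bar 11 tick 0 v(0, 1): B2/G3 m6 -> C3/C4 P8 similar

(1, 0, R2, (0, 1))
(3, 0, R2, (0, 1))
(10, 0, R7, (0,))
(11, 0, R2, (0, 1))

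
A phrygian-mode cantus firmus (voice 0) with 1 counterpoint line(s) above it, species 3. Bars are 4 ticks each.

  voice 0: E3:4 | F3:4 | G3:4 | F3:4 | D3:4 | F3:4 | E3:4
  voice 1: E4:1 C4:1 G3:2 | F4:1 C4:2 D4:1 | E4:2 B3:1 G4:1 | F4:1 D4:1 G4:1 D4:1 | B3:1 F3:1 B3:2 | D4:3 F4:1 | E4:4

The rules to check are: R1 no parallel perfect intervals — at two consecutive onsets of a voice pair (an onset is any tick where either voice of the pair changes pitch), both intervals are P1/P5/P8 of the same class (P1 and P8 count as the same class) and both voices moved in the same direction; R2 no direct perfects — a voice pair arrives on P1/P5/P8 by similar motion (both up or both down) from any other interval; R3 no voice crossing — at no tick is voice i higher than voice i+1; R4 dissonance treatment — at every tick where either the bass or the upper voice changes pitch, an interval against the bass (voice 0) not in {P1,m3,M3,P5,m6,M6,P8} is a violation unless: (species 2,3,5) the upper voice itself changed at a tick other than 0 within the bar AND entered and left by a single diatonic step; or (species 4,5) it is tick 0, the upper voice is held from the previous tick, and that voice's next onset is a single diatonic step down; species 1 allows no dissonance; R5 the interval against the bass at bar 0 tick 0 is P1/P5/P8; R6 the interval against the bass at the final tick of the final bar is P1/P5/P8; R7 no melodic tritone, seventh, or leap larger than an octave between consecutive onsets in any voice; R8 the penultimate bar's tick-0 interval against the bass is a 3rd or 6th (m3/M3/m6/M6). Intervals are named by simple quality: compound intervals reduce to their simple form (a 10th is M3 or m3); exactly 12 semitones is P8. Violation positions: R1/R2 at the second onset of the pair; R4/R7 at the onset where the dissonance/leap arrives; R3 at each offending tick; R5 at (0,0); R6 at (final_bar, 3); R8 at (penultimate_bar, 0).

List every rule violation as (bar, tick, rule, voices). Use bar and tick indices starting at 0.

bar 0: v0=E3 v1=E4 downbeat P8
bar 1: v0=F3 v1=F4 downbeat P8
bar 2: v0=G3 v1=E4 downbeat M6
bar 3: v0=F3 v1=F4 downbeat P8
bar 4: v0=D3 v1=B3 downbeat M6
bar 5: v0=F3 v1=D4 downbeat M6
bar 6: v0=E3 v1=E4 downbeat P8
  -> R2 @ bar 1 tick 0 v(0, 1): E3/G3 m3 -> F3/F4 P8 similar
  -> R7 @ bar 1 tick 0 v(1,): G3->F4 leap 10st
  -> R1 @ bar 3 tick 0 v(0, 1): G3/G4 P8 -> F3/F4 P8 similar
  -> R4 @ bar 3 tick 2 v(0, 1): F3/G4 M2 untreated
  -> R7 @ bar 4 tick 1 v(1,): B3->F3 leap 6st
  -> R7 @ bar 4 tick 2 v(1,): F3->B3 leap 6st
  -> R1 @ bar 6 tick 0 v(0, 1): F3/F4 P8 -> E3/E4 P8 similar

(1, 0, R2, (0, 1))
(1, 0, R7, (1,))
(3, 0, R1, (0, 1))
(3, 2, R4, (0, 1))
(4, 1, R7, (1,))
(4, 2, R7, (1,))
(6, 0, R1, (0, 1))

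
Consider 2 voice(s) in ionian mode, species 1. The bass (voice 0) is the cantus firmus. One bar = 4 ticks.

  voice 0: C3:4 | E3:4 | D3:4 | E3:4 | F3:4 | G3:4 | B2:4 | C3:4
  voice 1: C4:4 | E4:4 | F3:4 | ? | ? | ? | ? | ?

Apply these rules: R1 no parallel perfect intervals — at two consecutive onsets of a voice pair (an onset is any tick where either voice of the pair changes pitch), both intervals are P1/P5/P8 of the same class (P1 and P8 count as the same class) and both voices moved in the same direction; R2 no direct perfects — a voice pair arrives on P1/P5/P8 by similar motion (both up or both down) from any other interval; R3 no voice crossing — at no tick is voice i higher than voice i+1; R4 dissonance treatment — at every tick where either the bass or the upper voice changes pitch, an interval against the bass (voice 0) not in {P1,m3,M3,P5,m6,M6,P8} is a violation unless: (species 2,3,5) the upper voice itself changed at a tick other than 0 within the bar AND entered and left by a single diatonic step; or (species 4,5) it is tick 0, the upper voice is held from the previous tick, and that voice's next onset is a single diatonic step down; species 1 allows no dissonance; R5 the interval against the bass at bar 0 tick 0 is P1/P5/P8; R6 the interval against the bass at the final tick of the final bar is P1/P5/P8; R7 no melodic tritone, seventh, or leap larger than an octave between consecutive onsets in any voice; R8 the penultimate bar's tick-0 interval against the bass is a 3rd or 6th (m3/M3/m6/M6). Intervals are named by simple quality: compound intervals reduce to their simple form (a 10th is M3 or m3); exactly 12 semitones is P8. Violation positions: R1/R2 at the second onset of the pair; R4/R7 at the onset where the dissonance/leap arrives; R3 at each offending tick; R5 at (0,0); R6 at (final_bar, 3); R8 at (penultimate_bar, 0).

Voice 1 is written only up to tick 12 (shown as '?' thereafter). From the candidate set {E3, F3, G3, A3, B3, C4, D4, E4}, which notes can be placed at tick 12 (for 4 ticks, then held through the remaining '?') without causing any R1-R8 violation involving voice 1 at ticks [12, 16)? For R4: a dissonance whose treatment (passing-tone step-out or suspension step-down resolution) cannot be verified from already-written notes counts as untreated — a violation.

{C4, E3, G3}

E3: legal
F3: violates R4
G3: legal
A3: violates R4
B3: violates R2,R7
C4: legal
D4: violates R4
E4: violates R2,R7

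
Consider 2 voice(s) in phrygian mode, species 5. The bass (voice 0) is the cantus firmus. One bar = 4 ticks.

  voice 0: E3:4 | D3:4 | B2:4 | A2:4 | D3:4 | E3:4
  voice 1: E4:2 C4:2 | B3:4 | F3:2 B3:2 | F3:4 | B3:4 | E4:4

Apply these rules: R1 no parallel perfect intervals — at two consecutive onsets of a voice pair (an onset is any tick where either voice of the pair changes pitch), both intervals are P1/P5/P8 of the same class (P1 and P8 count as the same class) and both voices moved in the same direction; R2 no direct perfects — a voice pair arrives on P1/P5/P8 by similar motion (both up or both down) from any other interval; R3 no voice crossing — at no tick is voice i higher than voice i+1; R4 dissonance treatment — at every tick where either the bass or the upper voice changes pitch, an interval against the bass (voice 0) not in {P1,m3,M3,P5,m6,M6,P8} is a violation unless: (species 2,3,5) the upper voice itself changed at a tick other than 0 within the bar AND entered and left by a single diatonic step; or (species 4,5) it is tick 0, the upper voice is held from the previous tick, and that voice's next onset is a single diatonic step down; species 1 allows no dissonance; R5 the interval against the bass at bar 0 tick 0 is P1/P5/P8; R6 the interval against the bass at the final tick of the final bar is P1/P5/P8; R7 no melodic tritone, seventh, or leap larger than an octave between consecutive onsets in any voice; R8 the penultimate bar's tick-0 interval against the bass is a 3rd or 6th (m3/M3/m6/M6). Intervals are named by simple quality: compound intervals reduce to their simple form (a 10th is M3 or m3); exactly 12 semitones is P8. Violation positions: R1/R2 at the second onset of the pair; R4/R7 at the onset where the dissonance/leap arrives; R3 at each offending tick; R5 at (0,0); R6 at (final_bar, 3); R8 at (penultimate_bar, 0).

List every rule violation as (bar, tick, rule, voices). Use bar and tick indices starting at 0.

bar 0: v0=E3 v1=E4 downbeat P8
bar 1: v0=D3 v1=B3 downbeat M6
bar 2: v0=B2 v1=F3 downbeat TT
bar 3: v0=A2 v1=F3 downbeat m6
bar 4: v0=D3 v1=B3 downbeat M6
bar 5: v0=E3 v1=E4 downbeat P8
  -> R4 @ bar 2 tick 0 v(0, 1): B2/F3 TT untreated
  -> R7 @ bar 2 tick 0 v(1,): B3->F3 leap 6st
  -> R7 @ bar 2 tick 2 v(1,): F3->B3 leap 6st
  -> R7 @ bar 3 tick 0 v(1,): B3->F3 leap 6st
  -> R7 @ bar 4 tick 0 v(1,): F3->B3 leap 6st
  -> R2 @ bar 5 tick 0 v(0, 1): D3/B3 M6 -> E3/E4 P8 similar

(2, 0, R4, (0, 1))
(2, 0, R7, (1,))
(2, 2, R7, (1,))
(3, 0, R7, (1,))
(4, 0, R7, (1,))
(5, 0, R2, (0, 1))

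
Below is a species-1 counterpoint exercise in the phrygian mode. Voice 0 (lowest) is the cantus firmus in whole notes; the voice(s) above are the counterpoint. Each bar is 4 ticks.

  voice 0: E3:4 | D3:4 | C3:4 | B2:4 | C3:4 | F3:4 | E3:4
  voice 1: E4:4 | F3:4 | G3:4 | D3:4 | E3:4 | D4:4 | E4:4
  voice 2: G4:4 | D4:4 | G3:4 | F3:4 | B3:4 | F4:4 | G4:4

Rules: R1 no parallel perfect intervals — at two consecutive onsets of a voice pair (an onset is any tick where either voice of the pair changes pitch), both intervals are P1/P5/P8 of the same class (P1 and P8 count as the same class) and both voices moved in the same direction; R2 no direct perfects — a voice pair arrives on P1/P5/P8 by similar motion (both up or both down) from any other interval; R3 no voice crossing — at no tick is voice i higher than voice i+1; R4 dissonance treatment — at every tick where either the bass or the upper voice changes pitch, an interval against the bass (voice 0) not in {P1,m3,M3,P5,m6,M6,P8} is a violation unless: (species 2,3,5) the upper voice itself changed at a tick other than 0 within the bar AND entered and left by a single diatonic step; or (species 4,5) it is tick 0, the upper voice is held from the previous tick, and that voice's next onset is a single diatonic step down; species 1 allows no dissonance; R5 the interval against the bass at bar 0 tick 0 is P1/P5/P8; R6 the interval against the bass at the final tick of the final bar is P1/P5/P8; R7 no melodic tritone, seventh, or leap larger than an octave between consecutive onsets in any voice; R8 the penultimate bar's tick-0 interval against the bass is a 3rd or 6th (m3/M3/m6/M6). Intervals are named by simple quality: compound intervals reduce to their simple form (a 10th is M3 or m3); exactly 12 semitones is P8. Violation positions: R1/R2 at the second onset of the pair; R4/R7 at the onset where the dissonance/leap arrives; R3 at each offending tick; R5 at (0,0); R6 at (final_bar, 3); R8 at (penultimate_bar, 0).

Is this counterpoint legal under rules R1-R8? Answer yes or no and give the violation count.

bar 0: v0=E3 v1=E4 v2=G4 (m3)
bar 1: v0=D3 v1=F3 v2=D4 (P8)
bar 2: v0=C3 v1=G3 v2=G3 (P5)
bar 3: v0=B2 v1=D3 v2=F3 (TT)
bar 4: v0=C3 v1=E3 v2=B3 (M7)
bar 5: v0=F3 v1=D4 v2=F4 (P8)
bar 6: v0=E3 v1=E4 v2=G4 (m3)
  R5 @ bar0.0: opens on m3
  R2 @ bar1.0: E3/G4 m3 -> D3/D4 P8 similar
  R7 @ bar1.0: E4->F3 leap 11st
  R2 @ bar2.0: D3/D4 P8 -> C3/G3 P5 similar
  R4 @ bar3.0: B2/F3 TT untreated
  R2 @ bar4.0: D3/F3 m3 -> E3/B3 P5 similar
  R4 @ bar4.0: C3/B3 M7 untreated
  R7 @ bar4.0: F3->B3 leap 6st
  R2 @ bar5.0: C3/B3 M7 -> F3/F4 P8 similar
  R7 @ bar5.0: E3->D4 leap 10st
  R7 @ bar5.0: B3->F4 leap 6st
  R8 @ bar5.0: penult P8 not 3rd/6th
  R6 @ bar6.3: closes on m3

No (13 violations)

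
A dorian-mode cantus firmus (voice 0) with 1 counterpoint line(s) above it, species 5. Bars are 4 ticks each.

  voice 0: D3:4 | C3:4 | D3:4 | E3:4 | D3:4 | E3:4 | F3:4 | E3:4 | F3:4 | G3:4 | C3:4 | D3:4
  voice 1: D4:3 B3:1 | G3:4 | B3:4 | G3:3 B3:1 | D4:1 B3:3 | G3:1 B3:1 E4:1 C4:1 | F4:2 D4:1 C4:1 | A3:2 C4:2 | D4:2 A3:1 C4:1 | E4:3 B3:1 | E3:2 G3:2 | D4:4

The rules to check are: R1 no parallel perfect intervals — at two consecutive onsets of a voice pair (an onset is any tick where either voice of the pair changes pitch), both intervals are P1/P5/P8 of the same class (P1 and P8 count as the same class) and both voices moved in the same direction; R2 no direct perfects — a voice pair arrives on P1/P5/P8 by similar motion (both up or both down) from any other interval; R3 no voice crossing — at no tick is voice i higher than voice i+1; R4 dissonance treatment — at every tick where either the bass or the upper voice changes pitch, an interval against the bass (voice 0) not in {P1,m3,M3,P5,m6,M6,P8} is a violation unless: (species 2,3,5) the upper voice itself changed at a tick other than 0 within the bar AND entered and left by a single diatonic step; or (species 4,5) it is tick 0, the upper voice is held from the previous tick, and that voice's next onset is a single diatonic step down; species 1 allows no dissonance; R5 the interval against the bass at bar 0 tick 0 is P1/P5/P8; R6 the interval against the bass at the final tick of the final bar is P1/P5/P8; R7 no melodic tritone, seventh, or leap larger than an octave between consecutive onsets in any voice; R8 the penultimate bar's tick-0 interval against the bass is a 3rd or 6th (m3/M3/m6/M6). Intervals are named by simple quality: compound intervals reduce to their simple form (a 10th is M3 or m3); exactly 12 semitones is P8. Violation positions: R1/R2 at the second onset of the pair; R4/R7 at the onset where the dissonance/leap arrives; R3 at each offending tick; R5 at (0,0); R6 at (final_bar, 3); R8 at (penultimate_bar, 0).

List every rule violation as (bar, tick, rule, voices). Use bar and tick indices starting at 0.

(1, 0, R2, (0, 1))
(6, 0, R2, (0, 1))
(7, 0, R4, (0, 1))
(11, 0, R2, (0, 1))

bar 0: v0=D3 v1=D4 downbeat P8
bar 1: v0=C3 v1=G3 downbeat P5
bar 2: v0=D3 v1=B3 downbeat M6
bar 3: v0=E3 v1=G3 downbeat m3
bar 4: v0=D3 v1=D4 downbeat P8
bar 5: v0=E3 v1=G3 downbeat m3
bar 6: v0=F3 v1=F4 downbeat P8
bar 7: v0=E3 v1=A3 downbeat P4
bar 8: v0=F3 v1=D4 downbeat M6
bar 9: v0=G3 v1=E4 downbeat M6
bar 10: v0=C3 v1=E3 downbeat M3
bar 11: v0=D3 v1=D4 downbeat P8
  -> R2 @ bar 1 tick 0 v(0, 1): D3/B3 M6 -> C3/G3 P5 similar
  -> R2 @ bar 6 tick 0 v(0, 1): E3/C4 m6 -> F3/F4 P8 similar
  -> R4 @ bar 7 tick 0 v(0, 1): E3/A3 P4 untreated
  -> R2 @ bar 11 tick 0 v(0, 1): C3/G3 P5 -> D3/D4 P8 similar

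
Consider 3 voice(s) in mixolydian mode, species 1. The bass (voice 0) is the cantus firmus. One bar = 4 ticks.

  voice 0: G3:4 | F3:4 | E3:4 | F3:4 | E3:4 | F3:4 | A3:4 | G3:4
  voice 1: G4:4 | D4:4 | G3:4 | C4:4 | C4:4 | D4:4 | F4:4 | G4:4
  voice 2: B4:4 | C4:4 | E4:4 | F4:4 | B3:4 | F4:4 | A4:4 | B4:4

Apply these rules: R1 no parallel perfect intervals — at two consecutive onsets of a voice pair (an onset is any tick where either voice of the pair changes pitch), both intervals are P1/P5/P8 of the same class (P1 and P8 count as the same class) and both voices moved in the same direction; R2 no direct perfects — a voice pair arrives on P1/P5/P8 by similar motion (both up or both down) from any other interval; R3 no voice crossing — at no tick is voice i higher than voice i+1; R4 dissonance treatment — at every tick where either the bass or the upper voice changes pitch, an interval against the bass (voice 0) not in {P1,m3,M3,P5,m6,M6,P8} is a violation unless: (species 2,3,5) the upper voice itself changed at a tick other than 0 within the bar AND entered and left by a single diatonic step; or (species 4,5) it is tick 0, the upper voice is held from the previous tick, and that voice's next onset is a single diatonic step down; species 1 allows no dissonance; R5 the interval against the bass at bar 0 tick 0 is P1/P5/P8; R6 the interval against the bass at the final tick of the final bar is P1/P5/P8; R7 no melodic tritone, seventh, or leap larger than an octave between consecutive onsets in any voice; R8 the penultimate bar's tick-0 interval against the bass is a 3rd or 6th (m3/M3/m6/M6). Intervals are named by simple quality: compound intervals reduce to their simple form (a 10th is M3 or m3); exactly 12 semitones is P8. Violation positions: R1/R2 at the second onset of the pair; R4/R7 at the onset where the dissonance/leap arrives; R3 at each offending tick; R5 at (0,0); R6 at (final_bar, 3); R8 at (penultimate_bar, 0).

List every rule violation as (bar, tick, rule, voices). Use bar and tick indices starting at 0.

(0, 0, R5, (0, 2))
(1, 0, R2, (0, 2))
(1, 0, R3, (1, 2))
(1, 0, R7, (2,))
(1, 1, R3, (1, 2))
(1, 2, R3, (1, 2))
(1, 3, R3, (1, 2))
(3, 0, R1, (0, 2))
(3, 0, R2, (0, 1))
(4, 0, R2, (0, 2))
(4, 0, R3, (1, 2))
(4, 0, R7, (2,))
(4, 1, R3, (1, 2))
(4, 2, R3, (1, 2))
(4, 3, R3, (1, 2))
(5, 0, R2, (0, 2))
(5, 0, R7, (2,))
(6, 0, R1, (0, 2))
(6, 0, R8, (0, 2))
(7, 3, R6, (0, 2))

bar 0: v0=G3 v1=G4 v2=B4 downbeat M3
bar 1: v0=F3 v1=D4 v2=C4 downbeat P5
bar 2: v0=E3 v1=G3 v2=E4 downbeat P8
bar 3: v0=F3 v1=C4 v2=F4 downbeat P8
bar 4: v0=E3 v1=C4 v2=B3 downbeat P5
bar 5: v0=F3 v1=D4 v2=F4 downbeat P8
bar 6: v0=A3 v1=F4 v2=A4 downbeat P8
bar 7: v0=G3 v1=G4 v2=B4 downbeat M3
  -> R5 @ bar 0 tick 0 v(0, 2): opens on M3
  -> R2 @ bar 1 tick 0 v(0, 2): G3/B4 M3 -> F3/C4 P5 similar
  -> R3 @ bar 1 tick 0 v(1, 2): D4 above C4
  -> R7 @ bar 1 tick 0 v(2,): B4->C4 leap 11st
  -> R3 @ bar 1 tick 1 v(1, 2): D4 above C4
  -> R3 @ bar 1 tick 2 v(1, 2): D4 above C4
  -> R3 @ bar 1 tick 3 v(1, 2): D4 above C4
  -> R1 @ bar 3 tick 0 v(0, 2): E3/E4 P8 -> F3/F4 P8 similar
  -> R2 @ bar 3 tick 0 v(0, 1): E3/G3 m3 -> F3/C4 P5 similar
  -> R2 @ bar 4 tick 0 v(0, 2): F3/F4 P8 -> E3/B3 P5 similar
  -> R3 @ bar 4 tick 0 v(1, 2): C4 above B3
  -> R7 @ bar 4 tick 0 v(2,): F4->B3 leap 6st
  -> R3 @ bar 4 tick 1 v(1, 2): C4 above B3
  -> R3 @ bar 4 tick 2 v(1, 2): C4 above B3
  -> R3 @ bar 4 tick 3 v(1, 2): C4 above B3
  -> R2 @ bar 5 tick 0 v(0, 2): E3/B3 P5 -> F3/F4 P8 similar
  -> R7 @ bar 5 tick 0 v(2,): B3->F4 leap 6st
  -> R1 @ bar 6 tick 0 v(0, 2): F3/F4 P8 -> A3/A4 P8 similar
  -> R8 @ bar 6 tick 0 v(0, 2): penult P8 not 3rd/6th
  -> R6 @ bar 7 tick 3 v(0, 2): closes on M3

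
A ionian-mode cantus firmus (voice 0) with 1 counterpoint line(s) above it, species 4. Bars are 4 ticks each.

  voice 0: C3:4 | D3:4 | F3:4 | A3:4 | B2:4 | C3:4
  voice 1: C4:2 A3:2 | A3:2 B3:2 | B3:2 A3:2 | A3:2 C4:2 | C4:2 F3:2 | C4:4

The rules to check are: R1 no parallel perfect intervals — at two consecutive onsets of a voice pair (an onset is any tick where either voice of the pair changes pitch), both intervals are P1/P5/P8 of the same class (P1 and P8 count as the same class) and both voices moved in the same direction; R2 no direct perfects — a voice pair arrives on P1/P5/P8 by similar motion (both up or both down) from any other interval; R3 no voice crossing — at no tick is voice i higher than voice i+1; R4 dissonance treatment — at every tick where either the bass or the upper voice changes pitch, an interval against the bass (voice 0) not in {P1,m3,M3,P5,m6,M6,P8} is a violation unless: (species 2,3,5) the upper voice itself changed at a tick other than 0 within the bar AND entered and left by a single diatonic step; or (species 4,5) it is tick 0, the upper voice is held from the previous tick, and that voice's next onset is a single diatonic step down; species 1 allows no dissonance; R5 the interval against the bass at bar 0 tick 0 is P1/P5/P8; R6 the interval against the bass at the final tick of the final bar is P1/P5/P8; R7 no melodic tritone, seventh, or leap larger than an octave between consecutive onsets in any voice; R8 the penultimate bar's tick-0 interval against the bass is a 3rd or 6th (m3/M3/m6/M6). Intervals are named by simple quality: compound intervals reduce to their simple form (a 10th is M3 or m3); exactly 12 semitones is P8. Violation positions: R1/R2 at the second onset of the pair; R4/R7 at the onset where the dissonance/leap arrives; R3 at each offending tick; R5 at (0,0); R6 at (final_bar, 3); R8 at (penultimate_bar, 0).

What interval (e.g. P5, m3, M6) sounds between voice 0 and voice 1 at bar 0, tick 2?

M6

voice 0=C3 voice 1=A3 -> M6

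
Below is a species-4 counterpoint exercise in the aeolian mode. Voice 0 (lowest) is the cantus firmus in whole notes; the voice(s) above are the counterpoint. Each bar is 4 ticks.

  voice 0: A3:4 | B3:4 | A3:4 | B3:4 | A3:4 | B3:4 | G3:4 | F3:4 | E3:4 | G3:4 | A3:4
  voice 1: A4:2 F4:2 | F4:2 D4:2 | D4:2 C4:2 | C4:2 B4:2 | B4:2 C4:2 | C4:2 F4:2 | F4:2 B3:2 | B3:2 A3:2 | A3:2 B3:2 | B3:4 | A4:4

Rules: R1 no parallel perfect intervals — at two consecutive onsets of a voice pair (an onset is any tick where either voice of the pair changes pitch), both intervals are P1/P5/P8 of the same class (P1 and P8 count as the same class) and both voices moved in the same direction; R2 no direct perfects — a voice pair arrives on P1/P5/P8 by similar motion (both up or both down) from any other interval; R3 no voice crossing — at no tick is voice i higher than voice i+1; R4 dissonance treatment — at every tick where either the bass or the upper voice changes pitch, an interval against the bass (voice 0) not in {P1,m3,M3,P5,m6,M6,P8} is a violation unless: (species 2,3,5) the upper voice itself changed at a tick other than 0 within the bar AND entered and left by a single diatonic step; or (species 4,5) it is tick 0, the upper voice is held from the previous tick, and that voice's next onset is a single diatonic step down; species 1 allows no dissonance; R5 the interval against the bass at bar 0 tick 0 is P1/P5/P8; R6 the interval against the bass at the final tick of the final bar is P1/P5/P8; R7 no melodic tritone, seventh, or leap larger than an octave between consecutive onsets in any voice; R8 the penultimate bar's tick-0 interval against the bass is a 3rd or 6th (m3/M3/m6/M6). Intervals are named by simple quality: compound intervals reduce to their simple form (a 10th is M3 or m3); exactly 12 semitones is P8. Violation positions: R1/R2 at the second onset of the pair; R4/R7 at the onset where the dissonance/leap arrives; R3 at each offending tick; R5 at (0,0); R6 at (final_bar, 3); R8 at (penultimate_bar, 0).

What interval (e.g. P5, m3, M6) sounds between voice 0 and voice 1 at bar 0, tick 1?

voice 0=A3 voice 1=A4 -> P8

P8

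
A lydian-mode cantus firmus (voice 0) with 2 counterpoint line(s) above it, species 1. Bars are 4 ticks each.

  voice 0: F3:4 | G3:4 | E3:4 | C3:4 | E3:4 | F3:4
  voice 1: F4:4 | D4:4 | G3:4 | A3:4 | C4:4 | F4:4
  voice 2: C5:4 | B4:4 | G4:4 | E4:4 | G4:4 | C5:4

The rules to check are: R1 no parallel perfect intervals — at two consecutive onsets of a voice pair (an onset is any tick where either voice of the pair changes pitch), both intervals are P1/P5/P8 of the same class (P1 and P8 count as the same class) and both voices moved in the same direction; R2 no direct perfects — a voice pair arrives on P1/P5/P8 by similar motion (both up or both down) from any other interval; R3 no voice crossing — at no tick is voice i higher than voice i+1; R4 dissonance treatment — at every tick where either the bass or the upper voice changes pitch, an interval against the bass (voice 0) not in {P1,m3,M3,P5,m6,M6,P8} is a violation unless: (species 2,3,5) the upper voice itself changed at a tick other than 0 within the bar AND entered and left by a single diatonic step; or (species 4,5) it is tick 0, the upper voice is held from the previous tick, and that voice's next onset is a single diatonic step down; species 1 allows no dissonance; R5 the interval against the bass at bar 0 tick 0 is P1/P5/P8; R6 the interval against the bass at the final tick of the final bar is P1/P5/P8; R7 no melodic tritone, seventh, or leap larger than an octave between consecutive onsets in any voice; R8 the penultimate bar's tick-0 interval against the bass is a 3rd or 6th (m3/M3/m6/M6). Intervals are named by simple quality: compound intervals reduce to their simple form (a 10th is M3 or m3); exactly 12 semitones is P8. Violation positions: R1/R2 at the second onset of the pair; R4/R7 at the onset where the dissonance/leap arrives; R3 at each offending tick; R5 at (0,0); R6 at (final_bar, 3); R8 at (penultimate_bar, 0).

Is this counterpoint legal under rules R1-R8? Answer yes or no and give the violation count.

No (5 violations)

bar 0: v0=F3 v1=F4 v2=C5 (P5)
bar 1: v0=G3 v1=D4 v2=B4 (M3)
bar 2: v0=E3 v1=G3 v2=G4 (m3)
bar 3: v0=C3 v1=A3 v2=E4 (M3)
bar 4: v0=E3 v1=C4 v2=G4 (m3)
bar 5: v0=F3 v1=F4 v2=C5 (P5)
  R2 @ bar2.0: D4/B4 M6 -> G3/G4 P8 similar
  R1 @ bar4.0: A3/E4 P5 -> C4/G4 P5 similar
  R1 @ bar5.0: C4/G4 P5 -> F4/C5 P5 similar
  R2 @ bar5.0: E3/C4 m6 -> F3/F4 P8 similar
  R2 @ bar5.0: E3/G4 m3 -> F3/C5 P5 similar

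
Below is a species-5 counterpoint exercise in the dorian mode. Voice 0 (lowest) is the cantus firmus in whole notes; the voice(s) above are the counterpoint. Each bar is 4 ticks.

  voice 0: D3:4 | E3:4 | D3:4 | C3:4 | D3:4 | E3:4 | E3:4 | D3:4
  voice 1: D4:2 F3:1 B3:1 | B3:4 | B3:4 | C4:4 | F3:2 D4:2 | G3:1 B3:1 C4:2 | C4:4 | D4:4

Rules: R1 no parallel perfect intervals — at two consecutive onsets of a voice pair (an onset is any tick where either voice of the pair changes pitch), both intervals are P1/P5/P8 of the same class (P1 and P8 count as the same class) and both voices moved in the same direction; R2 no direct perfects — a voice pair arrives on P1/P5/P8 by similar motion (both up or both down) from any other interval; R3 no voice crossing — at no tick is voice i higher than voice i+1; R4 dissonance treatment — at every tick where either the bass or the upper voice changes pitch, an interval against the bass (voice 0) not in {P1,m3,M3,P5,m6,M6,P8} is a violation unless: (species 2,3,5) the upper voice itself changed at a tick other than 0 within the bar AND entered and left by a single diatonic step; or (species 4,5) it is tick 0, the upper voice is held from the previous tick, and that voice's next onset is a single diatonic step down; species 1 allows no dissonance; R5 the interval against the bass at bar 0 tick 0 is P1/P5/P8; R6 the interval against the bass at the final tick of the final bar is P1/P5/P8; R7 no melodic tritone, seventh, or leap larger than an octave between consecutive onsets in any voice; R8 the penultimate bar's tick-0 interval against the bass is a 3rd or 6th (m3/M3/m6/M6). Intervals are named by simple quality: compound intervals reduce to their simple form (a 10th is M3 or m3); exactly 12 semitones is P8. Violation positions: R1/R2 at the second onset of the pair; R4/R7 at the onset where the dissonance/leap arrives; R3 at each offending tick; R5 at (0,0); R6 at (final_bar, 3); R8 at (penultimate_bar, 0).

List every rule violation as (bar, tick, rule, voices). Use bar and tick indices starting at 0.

bar 0: v0=D3 v1=D4 downbeat P8
bar 1: v0=E3 v1=B3 downbeat P5
bar 2: v0=D3 v1=B3 downbeat M6
bar 3: v0=C3 v1=C4 downbeat P8
bar 4: v0=D3 v1=F3 downbeat m3
bar 5: v0=E3 v1=G3 downbeat m3
bar 6: v0=E3 v1=C4 downbeat m6
bar 7: v0=D3 v1=D4 downbeat P8
  -> R7 @ bar 0 tick 3 v(1,): F3->B3 leap 6st

(0, 3, R7, (1,))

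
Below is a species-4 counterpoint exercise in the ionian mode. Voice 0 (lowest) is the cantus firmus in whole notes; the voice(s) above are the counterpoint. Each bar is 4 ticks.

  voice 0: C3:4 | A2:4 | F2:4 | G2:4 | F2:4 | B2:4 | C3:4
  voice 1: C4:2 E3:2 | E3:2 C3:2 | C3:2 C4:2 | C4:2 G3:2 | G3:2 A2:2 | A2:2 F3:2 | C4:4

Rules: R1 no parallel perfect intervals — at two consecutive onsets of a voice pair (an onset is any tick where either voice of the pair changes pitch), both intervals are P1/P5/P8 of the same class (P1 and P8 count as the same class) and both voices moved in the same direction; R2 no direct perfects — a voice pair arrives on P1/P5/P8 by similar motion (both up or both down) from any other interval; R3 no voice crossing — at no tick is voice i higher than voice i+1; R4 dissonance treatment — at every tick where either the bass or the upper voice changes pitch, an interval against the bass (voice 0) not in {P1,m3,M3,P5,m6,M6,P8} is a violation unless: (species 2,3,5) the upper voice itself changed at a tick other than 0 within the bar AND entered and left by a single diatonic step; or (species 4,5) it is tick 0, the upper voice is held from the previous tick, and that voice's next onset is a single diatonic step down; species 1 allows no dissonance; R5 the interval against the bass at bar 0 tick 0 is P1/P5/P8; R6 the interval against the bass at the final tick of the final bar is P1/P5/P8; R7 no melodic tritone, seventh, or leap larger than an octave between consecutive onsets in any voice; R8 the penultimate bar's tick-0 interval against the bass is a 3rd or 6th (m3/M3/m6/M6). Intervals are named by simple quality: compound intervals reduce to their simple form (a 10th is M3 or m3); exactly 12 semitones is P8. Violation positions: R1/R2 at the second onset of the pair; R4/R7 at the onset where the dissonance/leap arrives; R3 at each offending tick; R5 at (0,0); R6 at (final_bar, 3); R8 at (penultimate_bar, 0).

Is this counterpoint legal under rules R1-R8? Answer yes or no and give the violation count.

No (10 violations)

bar 0: v0=C3 v1=C4 (P8)
bar 1: v0=A2 v1=E3 (P5)
bar 2: v0=F2 v1=C3 (P5)
bar 3: v0=G2 v1=C4 (P4)
bar 4: v0=F2 v1=G3 (M2)
bar 5: v0=B2 v1=A2 (M2)
bar 6: v0=C3 v1=C4 (P8)
  R4 @ bar3.0: G2/C4 P4 untreated
  R4 @ bar4.0: F2/G3 M2 untreated
  R7 @ bar4.2: G3->A2 leap 10st
  R3 @ bar5.0: B2 above A2
  R4 @ bar5.0: B2/A2 M2 untreated
  R7 @ bar5.0: F2->B2 leap 6st
  R8 @ bar5.0: penult M2 not 3rd/6th
  R3 @ bar5.1: B2 above A2
  R4 @ bar5.2: B2/F3 TT untreated
  R2 @ bar6.0: B2/F3 TT -> C3/C4 P8 similar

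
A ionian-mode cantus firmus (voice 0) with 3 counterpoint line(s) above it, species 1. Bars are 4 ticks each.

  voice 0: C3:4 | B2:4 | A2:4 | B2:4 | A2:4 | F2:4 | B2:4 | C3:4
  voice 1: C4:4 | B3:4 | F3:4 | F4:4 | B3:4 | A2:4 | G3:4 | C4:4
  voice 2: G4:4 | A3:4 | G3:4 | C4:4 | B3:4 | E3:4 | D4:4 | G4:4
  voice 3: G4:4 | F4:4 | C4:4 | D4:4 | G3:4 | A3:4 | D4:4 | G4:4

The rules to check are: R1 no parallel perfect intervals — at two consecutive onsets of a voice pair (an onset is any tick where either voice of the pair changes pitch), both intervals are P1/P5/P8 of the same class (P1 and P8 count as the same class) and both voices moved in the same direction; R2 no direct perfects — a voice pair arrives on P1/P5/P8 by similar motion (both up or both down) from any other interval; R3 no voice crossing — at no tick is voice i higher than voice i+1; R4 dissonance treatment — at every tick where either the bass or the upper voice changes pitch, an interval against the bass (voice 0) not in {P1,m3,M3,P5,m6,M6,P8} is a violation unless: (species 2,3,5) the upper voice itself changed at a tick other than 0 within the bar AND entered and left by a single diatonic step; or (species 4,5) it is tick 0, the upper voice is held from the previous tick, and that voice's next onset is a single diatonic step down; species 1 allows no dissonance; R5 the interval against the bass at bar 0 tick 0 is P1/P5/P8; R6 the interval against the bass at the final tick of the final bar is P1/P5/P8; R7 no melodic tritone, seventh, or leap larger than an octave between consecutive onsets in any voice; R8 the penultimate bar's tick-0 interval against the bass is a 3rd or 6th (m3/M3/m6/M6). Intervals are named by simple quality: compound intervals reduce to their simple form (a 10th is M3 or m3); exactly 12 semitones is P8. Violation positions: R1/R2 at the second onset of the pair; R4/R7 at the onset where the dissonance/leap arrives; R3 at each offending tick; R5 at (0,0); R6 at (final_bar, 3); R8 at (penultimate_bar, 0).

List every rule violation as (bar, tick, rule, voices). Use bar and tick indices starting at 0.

(1, 0, R1, (0, 1))
(1, 0, R3, (1, 2))
(1, 0, R4, (0, 2))
(1, 0, R4, (0, 3))
(1, 0, R7, (2,))
(1, 1, R3, (1, 2))
(1, 2, R3, (1, 2))
(1, 3, R3, (1, 2))
(2, 0, R2, (1, 3))
(2, 0, R4, (0, 2))
(2, 0, R7, (1,))
(3, 0, R3, (1, 2))
(3, 0, R4, (0, 1))
(3, 0, R4, (0, 2))
(3, 1, R3, (1, 2))
(3, 2, R3, (1, 2))
(3, 3, R3, (1, 2))
(4, 0, R2, (1, 2))
(4, 0, R3, (2, 3))
(4, 0, R4, (0, 1))
(4, 0, R4, (0, 2))
(4, 0, R4, (0, 3))
(4, 0, R7, (1,))
(4, 1, R3, (2, 3))
(4, 2, R3, (2, 3))
(4, 3, R3, (2, 3))
(5, 0, R2, (1, 2))
(5, 0, R4, (0, 2))
(5, 0, R7, (1,))
(6, 0, R1, (1, 2))
(6, 0, R2, (1, 3))
(6, 0, R2, (2, 3))
(6, 0, R7, (0,))
(6, 0, R7, (1,))
(6, 0, R7, (2,))
(7, 0, R1, (1, 2))
(7, 0, R1, (1, 3))
(7, 0, R1, (2, 3))
(7, 0, R2, (0, 1))
(7, 0, R2, (0, 2))
(7, 0, R2, (0, 3))

bar 0: v0=C3 v1=C4 v2=G4 v3=G4 downbeat P5
bar 1: v0=B2 v1=B3 v2=A3 v3=F4 downbeat TT
bar 2: v0=A2 v1=F3 v2=G3 v3=C4 downbeat m3
bar 3: v0=B2 v1=F4 v2=C4 v3=D4 downbeat m3
bar 4: v0=A2 v1=B3 v2=B3 v3=G3 downbeat m7
bar 5: v0=F2 v1=A2 v2=E3 v3=A3 downbeat M3
bar 6: v0=B2 v1=G3 v2=D4 v3=D4 downbeat m3
bar 7: v0=C3 v1=C4 v2=G4 v3=G4 downbeat P5
  -> R1 @ bar 1 tick 0 v(0, 1): C3/C4 P8 -> B2/B3 P8 similar
  -> R3 @ bar 1 tick 0 v(1, 2): B3 above A3
  -> R4 @ bar 1 tick 0 v(0, 2): B2/A3 m7 untreated
  -> R4 @ bar 1 tick 0 v(0, 3): B2/F4 TT untreated
  -> R7 @ bar 1 tick 0 v(2,): G4->A3 leap 10st
  -> R3 @ bar 1 tick 1 v(1, 2): B3 above A3
  -> R3 @ bar 1 tick 2 v(1, 2): B3 above A3
  -> R3 @ bar 1 tick 3 v(1, 2): B3 above A3
  -> R2 @ bar 2 tick 0 v(1, 3): B3/F4 TT -> F3/C4 P5 similar
  -> R4 @ bar 2 tick 0 v(0, 2): A2/G3 m7 untreated
  -> R7 @ bar 2 tick 0 v(1,): B3->F3 leap 6st
  -> R3 @ bar 3 tick 0 v(1, 2): F4 above C4
  -> R4 @ bar 3 tick 0 v(0, 1): B2/F4 TT untreated
  -> R4 @ bar 3 tick 0 v(0, 2): B2/C4 m2 untreated
  -> R3 @ bar 3 tick 1 v(1, 2): F4 above C4
  -> R3 @ bar 3 tick 2 v(1, 2): F4 above C4
  -> R3 @ bar 3 tick 3 v(1, 2): F4 above C4
  -> R2 @ bar 4 tick 0 v(1, 2): F4/C4 P4 -> B3/B3 P1 similar
  -> R3 @ bar 4 tick 0 v(2, 3): B3 above G3
  -> R4 @ bar 4 tick 0 v(0, 1): A2/B3 M2 untreated
  -> R4 @ bar 4 tick 0 v(0, 2): A2/B3 M2 untreated
  -> R4 @ bar 4 tick 0 v(0, 3): A2/G3 m7 untreated
  -> R7 @ bar 4 tick 0 v(1,): F4->B3 leap 6st
  -> R3 @ bar 4 tick 1 v(2, 3): B3 above G3
  -> R3 @ bar 4 tick 2 v(2, 3): B3 above G3
  -> R3 @ bar 4 tick 3 v(2, 3): B3 above G3
  -> R2 @ bar 5 tick 0 v(1, 2): B3/B3 P1 -> A2/E3 P5 similar
  -> R4 @ bar 5 tick 0 v(0, 2): F2/E3 M7 untreated
  -> R7 @ bar 5 tick 0 v(1,): B3->A2 leap 14st
  -> R1 @ bar 6 tick 0 v(1, 2): A2/E3 P5 -> G3/D4 P5 similar
  -> R2 @ bar 6 tick 0 v(1, 3): A2/A3 P8 -> G3/D4 P5 similar
  -> R2 @ bar 6 tick 0 v(2, 3): E3/A3 P4 -> D4/D4 P1 similar
  -> R7 @ bar 6 tick 0 v(0,): F2->B2 leap 6st
  -> R7 @ bar 6 tick 0 v(1,): A2->G3 leap 10st
  -> R7 @ bar 6 tick 0 v(2,): E3->D4 leap 10st
  -> R1 @ bar 7 tick 0 v(1, 2): G3/D4 P5 -> C4/G4 P5 similar
  -> R1 @ bar 7 tick 0 v(1, 3): G3/D4 P5 -> C4/G4 P5 similar
  -> R1 @ bar 7 tick 0 v(2, 3): D4/D4 P1 -> G4/G4 P1 similar
  -> R2 @ bar 7 tick 0 v(0, 1): B2/G3 m6 -> C3/C4 P8 similar
  -> R2 @ bar 7 tick 0 v(0, 2): B2/D4 m3 -> C3/G4 P5 similar
  -> R2 @ bar 7 tick 0 v(0, 3): B2/D4 m3 -> C3/G4 P5 similar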